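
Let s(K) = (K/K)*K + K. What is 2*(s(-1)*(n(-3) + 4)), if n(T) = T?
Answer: -4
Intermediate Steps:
s(K) = 2*K (s(K) = 1*K + K = K + K = 2*K)
2*(s(-1)*(n(-3) + 4)) = 2*((2*(-1))*(-3 + 4)) = 2*(-2*1) = 2*(-2) = -4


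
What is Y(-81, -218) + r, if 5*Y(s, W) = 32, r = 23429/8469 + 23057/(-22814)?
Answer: 7878973877/966058830 ≈ 8.1558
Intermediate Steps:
r = 339239473/193211766 (r = 23429*(1/8469) + 23057*(-1/22814) = 23429/8469 - 23057/22814 = 339239473/193211766 ≈ 1.7558)
Y(s, W) = 32/5 (Y(s, W) = (⅕)*32 = 32/5)
Y(-81, -218) + r = 32/5 + 339239473/193211766 = 7878973877/966058830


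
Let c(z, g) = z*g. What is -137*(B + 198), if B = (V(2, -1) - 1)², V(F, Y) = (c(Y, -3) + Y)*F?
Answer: -28359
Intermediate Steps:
c(z, g) = g*z
V(F, Y) = -2*F*Y (V(F, Y) = (-3*Y + Y)*F = (-2*Y)*F = -2*F*Y)
B = 9 (B = (-2*2*(-1) - 1)² = (4 - 1)² = 3² = 9)
-137*(B + 198) = -137*(9 + 198) = -137*207 = -28359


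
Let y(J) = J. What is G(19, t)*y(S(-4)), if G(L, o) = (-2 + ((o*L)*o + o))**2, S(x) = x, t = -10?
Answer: -14258176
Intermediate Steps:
G(L, o) = (-2 + o + L*o**2)**2 (G(L, o) = (-2 + ((L*o)*o + o))**2 = (-2 + (L*o**2 + o))**2 = (-2 + (o + L*o**2))**2 = (-2 + o + L*o**2)**2)
G(19, t)*y(S(-4)) = (-2 - 10 + 19*(-10)**2)**2*(-4) = (-2 - 10 + 19*100)**2*(-4) = (-2 - 10 + 1900)**2*(-4) = 1888**2*(-4) = 3564544*(-4) = -14258176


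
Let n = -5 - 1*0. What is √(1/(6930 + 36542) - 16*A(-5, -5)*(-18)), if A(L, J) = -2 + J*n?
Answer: √782383323293/10868 ≈ 81.388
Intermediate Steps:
n = -5 (n = -5 + 0 = -5)
A(L, J) = -2 - 5*J (A(L, J) = -2 + J*(-5) = -2 - 5*J)
√(1/(6930 + 36542) - 16*A(-5, -5)*(-18)) = √(1/(6930 + 36542) - 16*(-2 - 5*(-5))*(-18)) = √(1/43472 - 16*(-2 + 25)*(-18)) = √(1/43472 - 16*23*(-18)) = √(1/43472 - 368*(-18)) = √(1/43472 + 6624) = √(287958529/43472) = √782383323293/10868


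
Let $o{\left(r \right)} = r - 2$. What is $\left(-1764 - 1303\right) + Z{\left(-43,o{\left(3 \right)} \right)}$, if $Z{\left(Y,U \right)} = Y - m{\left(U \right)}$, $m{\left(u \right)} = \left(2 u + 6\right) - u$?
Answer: $-3117$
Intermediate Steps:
$m{\left(u \right)} = 6 + u$ ($m{\left(u \right)} = \left(6 + 2 u\right) - u = 6 + u$)
$o{\left(r \right)} = -2 + r$
$Z{\left(Y,U \right)} = -6 + Y - U$ ($Z{\left(Y,U \right)} = Y - \left(6 + U\right) = -6 + Y - U$)
$\left(-1764 - 1303\right) + Z{\left(-43,o{\left(3 \right)} \right)} = \left(-1764 - 1303\right) - 50 = -3067 - 50 = -3117$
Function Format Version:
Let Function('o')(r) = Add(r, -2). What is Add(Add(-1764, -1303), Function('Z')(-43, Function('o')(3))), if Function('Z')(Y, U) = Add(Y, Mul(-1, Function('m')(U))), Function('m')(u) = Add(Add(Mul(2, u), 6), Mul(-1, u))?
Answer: -3117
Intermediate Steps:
Function('m')(u) = Add(6, u) (Function('m')(u) = Add(Add(6, Mul(2, u)), Mul(-1, u)) = Add(6, u))
Function('o')(r) = Add(-2, r)
Function('Z')(Y, U) = Add(-6, Y, Mul(-1, U)) (Function('Z')(Y, U) = Add(Y, Mul(-1, Add(6, U))) = Add(Y, Add(-6, Mul(-1, U))) = Add(-6, Y, Mul(-1, U)))
Add(Add(-1764, -1303), Function('Z')(-43, Function('o')(3))) = Add(Add(-1764, -1303), Add(-6, -43, Mul(-1, Add(-2, 3)))) = Add(-3067, Add(-6, -43, Mul(-1, 1))) = Add(-3067, Add(-6, -43, -1)) = Add(-3067, -50) = -3117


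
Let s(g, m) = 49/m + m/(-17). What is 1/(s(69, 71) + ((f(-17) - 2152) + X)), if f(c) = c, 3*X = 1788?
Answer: -1207/1902819 ≈ -0.00063432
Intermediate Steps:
X = 596 (X = (⅓)*1788 = 596)
s(g, m) = 49/m - m/17 (s(g, m) = 49/m + m*(-1/17) = 49/m - m/17)
1/(s(69, 71) + ((f(-17) - 2152) + X)) = 1/((49/71 - 1/17*71) + ((-17 - 2152) + 596)) = 1/((49*(1/71) - 71/17) + (-2169 + 596)) = 1/((49/71 - 71/17) - 1573) = 1/(-4208/1207 - 1573) = 1/(-1902819/1207) = -1207/1902819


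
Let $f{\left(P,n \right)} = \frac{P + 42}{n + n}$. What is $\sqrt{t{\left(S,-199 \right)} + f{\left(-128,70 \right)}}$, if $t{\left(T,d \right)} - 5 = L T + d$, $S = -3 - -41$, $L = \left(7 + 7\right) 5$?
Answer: $\frac{\sqrt{12080390}}{70} \approx 49.653$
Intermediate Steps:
$f{\left(P,n \right)} = \frac{42 + P}{2 n}$
$L = 70$ ($L = 14 \cdot 5 = 70$)
$S = 38$ ($S = -3 + 41 = 38$)
$t{\left(T,d \right)} = 5 + d + 70 T$ ($t{\left(T,d \right)} = 5 + \left(70 T + d\right) = 5 + \left(d + 70 T\right) = 5 + d + 70 T$)
$\sqrt{t{\left(S,-199 \right)} + f{\left(-128,70 \right)}} = \sqrt{\left(5 - 199 + 70 \cdot 38\right) + \frac{42 - 128}{2 \cdot 70}} = \sqrt{\left(5 - 199 + 2660\right) + \frac{1}{2} \cdot \frac{1}{70} \left(-86\right)} = \sqrt{2466 - \frac{43}{70}} = \sqrt{\frac{172577}{70}} = \frac{\sqrt{12080390}}{70}$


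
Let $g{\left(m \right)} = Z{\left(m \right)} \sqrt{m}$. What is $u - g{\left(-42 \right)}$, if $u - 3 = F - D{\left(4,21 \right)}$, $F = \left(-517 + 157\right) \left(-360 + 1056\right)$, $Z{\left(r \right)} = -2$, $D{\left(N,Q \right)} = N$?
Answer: $-250561 + 2 i \sqrt{42} \approx -2.5056 \cdot 10^{5} + 12.961 i$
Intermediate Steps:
$F = -250560$ ($F = \left(-360\right) 696 = -250560$)
$g{\left(m \right)} = - 2 \sqrt{m}$
$u = -250561$ ($u = 3 - 250564 = -250561$)
$u - g{\left(-42 \right)} = -250561 - - 2 \sqrt{-42} = -250561 - - 2 i \sqrt{42} = -250561 + 2 i \sqrt{42}$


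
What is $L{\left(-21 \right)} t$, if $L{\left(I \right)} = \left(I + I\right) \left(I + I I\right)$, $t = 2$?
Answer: $-35280$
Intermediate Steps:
$L{\left(I \right)} = 2 I \left(I + I^{2}\right)$
$L{\left(-21 \right)} t = 2 \left(-21\right)^{2} \left(1 - 21\right) 2 = 2 \cdot 441 \left(-20\right) 2 = \left(-17640\right) 2 = -35280$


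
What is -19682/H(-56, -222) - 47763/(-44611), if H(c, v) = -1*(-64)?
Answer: -437488435/1427552 ≈ -306.46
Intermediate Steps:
H(c, v) = 64
-19682/H(-56, -222) - 47763/(-44611) = -19682/64 - 47763/(-44611) = -19682*1/64 - 47763*(-1/44611) = -9841/32 + 47763/44611 = -437488435/1427552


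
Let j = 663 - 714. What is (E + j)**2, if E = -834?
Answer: 783225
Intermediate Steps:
j = -51
(E + j)**2 = (-834 - 51)**2 = (-885)**2 = 783225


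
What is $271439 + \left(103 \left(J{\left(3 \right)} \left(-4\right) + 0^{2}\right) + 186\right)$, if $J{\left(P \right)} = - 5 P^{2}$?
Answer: $290165$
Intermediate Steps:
$271439 + \left(103 \left(J{\left(3 \right)} \left(-4\right) + 0^{2}\right) + 186\right) = 271439 + \left(103 \left(- 5 \cdot 3^{2} \left(-4\right) + 0^{2}\right) + 186\right) = 271439 + \left(103 \left(\left(-5\right) 9 \left(-4\right) + 0\right) + 186\right) = 271439 + \left(103 \left(\left(-45\right) \left(-4\right) + 0\right) + 186\right) = 271439 + \left(103 \left(180 + 0\right) + 186\right) = 271439 + \left(103 \cdot 180 + 186\right) = 271439 + \left(18540 + 186\right) = 271439 + 18726 = 290165$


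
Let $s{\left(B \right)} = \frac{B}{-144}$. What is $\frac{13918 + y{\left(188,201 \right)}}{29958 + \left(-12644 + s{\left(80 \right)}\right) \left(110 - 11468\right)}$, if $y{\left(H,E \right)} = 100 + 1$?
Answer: $\frac{14019}{143646820} \approx 9.7594 \cdot 10^{-5}$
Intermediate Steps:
$y{\left(H,E \right)} = 101$
$s{\left(B \right)} = - \frac{B}{144}$ ($s{\left(B \right)} = B \left(- \frac{1}{144}\right) = - \frac{B}{144}$)
$\frac{13918 + y{\left(188,201 \right)}}{29958 + \left(-12644 + s{\left(80 \right)}\right) \left(110 - 11468\right)} = \frac{13918 + 101}{29958 + \left(-12644 - \frac{5}{9}\right) \left(110 - 11468\right)} = \frac{14019}{29958 + \left(-12644 - \frac{5}{9}\right) \left(-11358\right)} = \frac{14019}{29958 - -143616862} = \frac{14019}{29958 + 143616862} = \frac{14019}{143646820}$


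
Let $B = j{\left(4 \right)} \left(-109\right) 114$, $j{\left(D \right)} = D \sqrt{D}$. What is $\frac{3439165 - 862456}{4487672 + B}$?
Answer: $\frac{2576709}{4388264} \approx 0.58718$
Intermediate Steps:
$j{\left(D \right)} = D^{\frac{3}{2}}$
$B = -99408$ ($B = 4^{\frac{3}{2}} \left(-109\right) 114 = 8 \left(-109\right) 114 = \left(-872\right) 114 = -99408$)
$\frac{3439165 - 862456}{4487672 + B} = \frac{3439165 - 862456}{4487672 - 99408} = \frac{2576709}{4388264}$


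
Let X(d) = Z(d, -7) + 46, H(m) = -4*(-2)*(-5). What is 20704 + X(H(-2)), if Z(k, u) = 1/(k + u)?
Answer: 975249/47 ≈ 20750.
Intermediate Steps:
H(m) = -40 (H(m) = 8*(-5) = -40)
X(d) = 46 + 1/(-7 + d) (X(d) = 1/(d - 7) + 46 = 1/(-7 + d) + 46 = 46 + 1/(-7 + d))
20704 + X(H(-2)) = 20704 + (-321 + 46*(-40))/(-7 - 40) = 20704 + (-321 - 1840)/(-47) = 20704 - 1/47*(-2161) = 20704 + 2161/47 = 975249/47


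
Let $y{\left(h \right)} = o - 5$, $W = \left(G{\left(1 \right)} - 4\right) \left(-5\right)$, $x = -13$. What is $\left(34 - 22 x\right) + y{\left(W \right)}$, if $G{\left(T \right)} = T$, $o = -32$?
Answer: $283$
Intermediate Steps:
$W = 15$ ($W = \left(1 - 4\right) \left(-5\right) = \left(-3\right) \left(-5\right) = 15$)
$y{\left(h \right)} = -37$ ($y{\left(h \right)} = -32 - 5 = -37$)
$\left(34 - 22 x\right) + y{\left(W \right)} = \left(34 - -286\right) - 37 = \left(34 + 286\right) - 37 = 320 - 37 = 283$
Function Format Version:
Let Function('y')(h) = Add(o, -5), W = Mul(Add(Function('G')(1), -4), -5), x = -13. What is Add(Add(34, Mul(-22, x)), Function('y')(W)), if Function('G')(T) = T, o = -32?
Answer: 283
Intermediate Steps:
W = 15 (W = Mul(Add(1, -4), -5) = Mul(-3, -5) = 15)
Function('y')(h) = -37 (Function('y')(h) = Add(-32, -5) = -37)
Add(Add(34, Mul(-22, x)), Function('y')(W)) = Add(Add(34, Mul(-22, -13)), -37) = Add(Add(34, 286), -37) = Add(320, -37) = 283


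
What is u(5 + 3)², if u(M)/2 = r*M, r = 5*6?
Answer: 230400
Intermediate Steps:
r = 30
u(M) = 60*M (u(M) = 2*(30*M) = 60*M)
u(5 + 3)² = (60*(5 + 3))² = (60*8)² = 480² = 230400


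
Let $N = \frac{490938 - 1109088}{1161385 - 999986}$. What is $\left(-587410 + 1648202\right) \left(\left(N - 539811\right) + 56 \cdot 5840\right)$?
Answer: $- \frac{36429342048404968}{161399} \approx -2.2571 \cdot 10^{11}$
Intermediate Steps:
$N = - \frac{618150}{161399} \approx -3.8299$
$\left(-587410 + 1648202\right) \left(\left(N - 539811\right) + 56 \cdot 5840\right) = \left(-587410 + 1648202\right) \left(\left(- \frac{618150}{161399} - 539811\right) + 56 \cdot 5840\right) = 1060792 \left(\left(- \frac{618150}{161399} - 539811\right) + 327040\right) = 1060792 \left(- \frac{87125573739}{161399} + 327040\right) = 1060792 \left(- \frac{34341644779}{161399}\right) = - \frac{36429342048404968}{161399}$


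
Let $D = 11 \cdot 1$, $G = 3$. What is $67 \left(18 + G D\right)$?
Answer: $3417$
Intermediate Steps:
$D = 11$
$67 \left(18 + G D\right) = 67 \left(18 + 3 \cdot 11\right) = 67 \left(18 + 33\right) = 67 \cdot 51 = 3417$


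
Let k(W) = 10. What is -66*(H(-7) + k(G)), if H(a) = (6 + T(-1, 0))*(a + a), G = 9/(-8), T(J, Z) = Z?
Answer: 4884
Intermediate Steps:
G = -9/8 (G = 9*(-⅛) = -9/8 ≈ -1.1250)
H(a) = 12*a (H(a) = (6 + 0)*(a + a) = 6*(2*a) = 12*a)
-66*(H(-7) + k(G)) = -66*(12*(-7) + 10) = -66*(-84 + 10) = -66*(-74) = 4884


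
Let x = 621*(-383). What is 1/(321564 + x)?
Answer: 1/83721 ≈ 1.1944e-5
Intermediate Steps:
x = -237843
1/(321564 + x) = 1/(321564 - 237843) = 1/83721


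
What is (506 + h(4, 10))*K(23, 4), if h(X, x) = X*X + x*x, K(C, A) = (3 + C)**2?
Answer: 420472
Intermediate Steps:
h(X, x) = X**2 + x**2
(506 + h(4, 10))*K(23, 4) = (506 + (4**2 + 10**2))*(3 + 23)**2 = (506 + (16 + 100))*26**2 = (506 + 116)*676 = 622*676 = 420472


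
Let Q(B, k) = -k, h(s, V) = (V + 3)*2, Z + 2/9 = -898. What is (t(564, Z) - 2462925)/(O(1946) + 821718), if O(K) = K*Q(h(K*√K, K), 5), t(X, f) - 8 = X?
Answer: -2462353/811988 ≈ -3.0325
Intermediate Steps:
Z = -8084/9 (Z = -2/9 - 898 = -8084/9 ≈ -898.22)
t(X, f) = 8 + X
h(s, V) = 6 + 2*V (h(s, V) = (3 + V)*2 = 6 + 2*V)
O(K) = -5*K (O(K) = K*(-1*5) = K*(-5) = -5*K)
(t(564, Z) - 2462925)/(O(1946) + 821718) = ((8 + 564) - 2462925)/(-5*1946 + 821718) = (572 - 2462925)/(-9730 + 821718) = -2462353/811988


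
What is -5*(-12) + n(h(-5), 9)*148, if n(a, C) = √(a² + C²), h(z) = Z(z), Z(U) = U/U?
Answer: 60 + 148*√82 ≈ 1400.2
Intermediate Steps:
Z(U) = 1
h(z) = 1
n(a, C) = √(C² + a²)
-5*(-12) + n(h(-5), 9)*148 = -5*(-12) + √(9² + 1²)*148 = 60 + √(81 + 1)*148 = 60 + √82*148 = 60 + 148*√82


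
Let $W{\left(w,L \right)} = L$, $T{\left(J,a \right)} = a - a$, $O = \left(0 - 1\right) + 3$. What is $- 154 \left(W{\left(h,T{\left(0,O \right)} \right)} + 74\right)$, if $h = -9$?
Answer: $-11396$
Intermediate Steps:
$O = 2$ ($O = -1 + 3 = 2$)
$T{\left(J,a \right)} = 0$
$- 154 \left(W{\left(h,T{\left(0,O \right)} \right)} + 74\right) = - 154 \left(0 + 74\right) = \left(-154\right) 74 = -11396$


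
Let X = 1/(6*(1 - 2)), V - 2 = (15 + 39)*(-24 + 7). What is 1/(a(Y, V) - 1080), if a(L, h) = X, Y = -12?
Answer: -6/6481 ≈ -0.00092578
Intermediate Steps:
V = -916 (V = 2 + (15 + 39)*(-24 + 7) = 2 + 54*(-17) = 2 - 918 = -916)
X = -⅙ (X = 1/(6*(-1)) = 1/(-6) = -⅙ ≈ -0.16667)
a(L, h) = -⅙
1/(a(Y, V) - 1080) = 1/(-⅙ - 1080) = 1/(-6481/6) = -6/6481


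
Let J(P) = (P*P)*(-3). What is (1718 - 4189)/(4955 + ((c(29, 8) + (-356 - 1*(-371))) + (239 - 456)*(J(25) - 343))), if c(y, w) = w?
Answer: -2471/486284 ≈ -0.0050814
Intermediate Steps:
J(P) = -3*P**2 (J(P) = P**2*(-3) = -3*P**2)
(1718 - 4189)/(4955 + ((c(29, 8) + (-356 - 1*(-371))) + (239 - 456)*(J(25) - 343))) = (1718 - 4189)/(4955 + ((8 + (-356 - 1*(-371))) + (239 - 456)*(-3*25**2 - 343))) = -2471/(4955 + ((8 + (-356 + 371)) - 217*(-3*625 - 343))) = -2471/(4955 + ((8 + 15) - 217*(-1875 - 343))) = -2471/(4955 + (23 - 217*(-2218))) = -2471/(4955 + (23 + 481306)) = -2471/(4955 + 481329) = -2471/486284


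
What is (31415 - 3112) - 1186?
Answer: 27117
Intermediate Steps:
(31415 - 3112) - 1186 = 28303 - 1186 = 27117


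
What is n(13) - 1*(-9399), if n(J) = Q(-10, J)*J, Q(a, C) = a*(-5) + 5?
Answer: 10114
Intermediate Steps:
Q(a, C) = 5 - 5*a (Q(a, C) = -5*a + 5 = 5 - 5*a)
n(J) = 55*J (n(J) = (5 - 5*(-10))*J = (5 + 50)*J = 55*J)
n(13) - 1*(-9399) = 55*13 - 1*(-9399) = 715 + 9399 = 10114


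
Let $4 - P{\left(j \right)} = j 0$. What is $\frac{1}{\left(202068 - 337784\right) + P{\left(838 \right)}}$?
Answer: $- \frac{1}{135712} \approx -7.3685 \cdot 10^{-6}$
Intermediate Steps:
$P{\left(j \right)} = 4$ ($P{\left(j \right)} = 4 - j 0 = 4 - 0 = 4 + 0 = 4$)
$\frac{1}{\left(202068 - 337784\right) + P{\left(838 \right)}} = \frac{1}{\left(202068 - 337784\right) + 4} = \frac{1}{-135716 + 4} = \frac{1}{-135712} = - \frac{1}{135712}$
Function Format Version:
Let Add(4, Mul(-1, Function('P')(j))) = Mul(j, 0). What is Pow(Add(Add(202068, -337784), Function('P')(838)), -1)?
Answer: Rational(-1, 135712) ≈ -7.3685e-6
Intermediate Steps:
Function('P')(j) = 4 (Function('P')(j) = Add(4, Mul(-1, Mul(j, 0))) = Add(4, Mul(-1, 0)) = Add(4, 0) = 4)
Pow(Add(Add(202068, -337784), Function('P')(838)), -1) = Pow(Add(Add(202068, -337784), 4), -1) = Pow(Add(-135716, 4), -1) = Pow(-135712, -1) = Rational(-1, 135712)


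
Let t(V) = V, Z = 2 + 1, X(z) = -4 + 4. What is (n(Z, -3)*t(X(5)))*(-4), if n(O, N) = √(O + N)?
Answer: 0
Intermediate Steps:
X(z) = 0
Z = 3
n(O, N) = √(N + O)
(n(Z, -3)*t(X(5)))*(-4) = (√(-3 + 3)*0)*(-4) = (√0*0)*(-4) = (0*0)*(-4) = 0*(-4) = 0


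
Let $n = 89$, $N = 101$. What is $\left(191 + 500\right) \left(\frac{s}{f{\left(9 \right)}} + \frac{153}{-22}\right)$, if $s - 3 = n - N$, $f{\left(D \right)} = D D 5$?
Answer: $- \frac{4772737}{990} \approx -4820.9$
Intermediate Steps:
$f{\left(D \right)} = 5 D^{2}$ ($f{\left(D \right)} = D^{2} \cdot 5 = 5 D^{2}$)
$s = -9$ ($s = 3 + \left(89 - 101\right) = 3 - 12 = -9$)
$\left(191 + 500\right) \left(\frac{s}{f{\left(9 \right)}} + \frac{153}{-22}\right) = \left(191 + 500\right) \left(- \frac{9}{5 \cdot 9^{2}} + \frac{153}{-22}\right) = 691 \left(- \frac{9}{5 \cdot 81} + 153 \left(- \frac{1}{22}\right)\right) = 691 \left(- \frac{9}{405} - \frac{153}{22}\right) = 691 \left(\left(-9\right) \frac{1}{405} - \frac{153}{22}\right) = 691 \left(- \frac{1}{45} - \frac{153}{22}\right) = 691 \left(- \frac{6907}{990}\right) = - \frac{4772737}{990}$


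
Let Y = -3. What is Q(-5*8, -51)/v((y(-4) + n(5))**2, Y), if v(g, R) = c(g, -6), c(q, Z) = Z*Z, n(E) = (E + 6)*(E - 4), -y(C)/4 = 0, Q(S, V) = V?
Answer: -17/12 ≈ -1.4167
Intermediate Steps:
y(C) = 0 (y(C) = -4*0 = 0)
n(E) = (-4 + E)*(6 + E) (n(E) = (6 + E)*(-4 + E) = (-4 + E)*(6 + E))
c(q, Z) = Z**2
v(g, R) = 36 (v(g, R) = (-6)**2 = 36)
Q(-5*8, -51)/v((y(-4) + n(5))**2, Y) = -51/36 = -51*1/36 = -17/12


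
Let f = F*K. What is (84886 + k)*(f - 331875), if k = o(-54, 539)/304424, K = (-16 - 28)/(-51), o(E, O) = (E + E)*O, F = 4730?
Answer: -108000421252549315/3881406 ≈ -2.7825e+10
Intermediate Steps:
o(E, O) = 2*E*O (o(E, O) = (2*E)*O = 2*E*O)
K = 44/51 (K = -44*(-1/51) = 44/51 ≈ 0.86275)
f = 208120/51 (f = 4730*(44/51) = 208120/51 ≈ 4080.8)
k = -14553/76106 (k = (2*(-54)*539)/304424 = -58212*1/304424 = -14553/76106 ≈ -0.19122)
(84886 + k)*(f - 331875) = (84886 - 14553/76106)*(208120/51 - 331875) = (6460319363/76106)*(-16717505/51) = -108000421252549315/3881406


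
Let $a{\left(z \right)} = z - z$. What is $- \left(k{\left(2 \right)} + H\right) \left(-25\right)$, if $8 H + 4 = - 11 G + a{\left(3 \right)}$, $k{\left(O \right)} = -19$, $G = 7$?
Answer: $- \frac{5825}{8} \approx -728.13$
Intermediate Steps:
$a{\left(z \right)} = 0$
$H = - \frac{81}{8}$ ($H = - \frac{1}{2} + \frac{\left(-11\right) 7 + 0}{8} = - \frac{1}{2} + \frac{-77 + 0}{8} = - \frac{1}{2} + \frac{1}{8} \left(-77\right) = - \frac{1}{2} - \frac{77}{8} = - \frac{81}{8} \approx -10.125$)
$- \left(k{\left(2 \right)} + H\right) \left(-25\right) = - \left(-19 - \frac{81}{8}\right) \left(-25\right) = - \frac{\left(-233\right) \left(-25\right)}{8} = \left(-1\right) \frac{5825}{8} = - \frac{5825}{8}$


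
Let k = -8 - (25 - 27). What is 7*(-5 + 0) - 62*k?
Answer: 337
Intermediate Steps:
k = -6 (k = -8 - 1*(-2) = -8 + 2 = -6)
7*(-5 + 0) - 62*k = 7*(-5 + 0) - 62*(-6) = 7*(-5) + 372 = -35 + 372 = 337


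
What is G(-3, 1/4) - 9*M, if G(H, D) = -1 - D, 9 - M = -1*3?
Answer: -437/4 ≈ -109.25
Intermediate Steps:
M = 12 (M = 9 - (-1)*3 = 9 - 1*(-3) = 9 + 3 = 12)
G(-3, 1/4) - 9*M = (-1 - 1/4) - 9*12 = (-1 - 1/4) - 108 = (-1 - 1*¼) - 108 = (-1 - ¼) - 108 = -5/4 - 108 = -437/4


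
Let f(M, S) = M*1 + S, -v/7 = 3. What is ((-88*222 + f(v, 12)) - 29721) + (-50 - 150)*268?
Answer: -102866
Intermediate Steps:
v = -21 (v = -7*3 = -21)
f(M, S) = M + S
((-88*222 + f(v, 12)) - 29721) + (-50 - 150)*268 = ((-88*222 + (-21 + 12)) - 29721) + (-50 - 150)*268 = ((-19536 - 9) - 29721) - 200*268 = (-19545 - 29721) - 53600 = -49266 - 53600 = -102866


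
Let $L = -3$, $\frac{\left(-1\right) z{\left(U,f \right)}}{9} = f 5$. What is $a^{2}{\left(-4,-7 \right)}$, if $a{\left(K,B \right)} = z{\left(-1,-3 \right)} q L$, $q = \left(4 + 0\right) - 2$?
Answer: $656100$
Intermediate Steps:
$q = 2$ ($q = 4 - 2 = 2$)
$z{\left(U,f \right)} = - 45 f$ ($z{\left(U,f \right)} = - 9 f 5 = - 9 \cdot 5 f = - 45 f$)
$a{\left(K,B \right)} = -810$ ($a{\left(K,B \right)} = \left(-45\right) \left(-3\right) 2 \left(-3\right) = 135 \cdot 2 \left(-3\right) = 270 \left(-3\right) = -810$)
$a^{2}{\left(-4,-7 \right)} = \left(-810\right)^{2} = 656100$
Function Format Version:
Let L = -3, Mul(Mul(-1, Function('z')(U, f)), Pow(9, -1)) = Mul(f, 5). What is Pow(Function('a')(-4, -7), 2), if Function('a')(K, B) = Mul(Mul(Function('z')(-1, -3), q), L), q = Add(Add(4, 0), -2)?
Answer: 656100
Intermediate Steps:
q = 2 (q = Add(4, -2) = 2)
Function('z')(U, f) = Mul(-45, f) (Function('z')(U, f) = Mul(-9, Mul(f, 5)) = Mul(-9, Mul(5, f)) = Mul(-45, f))
Function('a')(K, B) = -810 (Function('a')(K, B) = Mul(Mul(Mul(-45, -3), 2), -3) = Mul(Mul(135, 2), -3) = Mul(270, -3) = -810)
Pow(Function('a')(-4, -7), 2) = Pow(-810, 2) = 656100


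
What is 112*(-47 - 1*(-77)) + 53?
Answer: 3413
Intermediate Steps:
112*(-47 - 1*(-77)) + 53 = 112*(-47 + 77) + 53 = 112*30 + 53 = 3360 + 53 = 3413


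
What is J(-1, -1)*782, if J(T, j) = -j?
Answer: 782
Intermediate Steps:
J(-1, -1)*782 = -1*(-1)*782 = 1*782 = 782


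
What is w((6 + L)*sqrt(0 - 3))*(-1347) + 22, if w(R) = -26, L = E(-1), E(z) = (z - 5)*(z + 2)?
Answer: 35044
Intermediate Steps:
E(z) = (-5 + z)*(2 + z)
L = -6 (L = -10 + (-1)**2 - 3*(-1) = -10 + 1 + 3 = -6)
w((6 + L)*sqrt(0 - 3))*(-1347) + 22 = -26*(-1347) + 22 = 35022 + 22 = 35044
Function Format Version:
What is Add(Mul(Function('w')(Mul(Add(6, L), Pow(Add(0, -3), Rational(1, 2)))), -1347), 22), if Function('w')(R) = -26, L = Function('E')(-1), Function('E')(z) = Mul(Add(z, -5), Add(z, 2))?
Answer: 35044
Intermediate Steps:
Function('E')(z) = Mul(Add(-5, z), Add(2, z))
L = -6 (L = Add(-10, Pow(-1, 2), Mul(-3, -1)) = Add(-10, 1, 3) = -6)
Add(Mul(Function('w')(Mul(Add(6, L), Pow(Add(0, -3), Rational(1, 2)))), -1347), 22) = Add(Mul(-26, -1347), 22) = Add(35022, 22) = 35044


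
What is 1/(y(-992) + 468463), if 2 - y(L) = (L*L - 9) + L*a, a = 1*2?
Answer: -1/513606 ≈ -1.9470e-6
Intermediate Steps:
a = 2
y(L) = 11 - L² - 2*L (y(L) = 2 - ((L*L - 9) + L*2) = 2 - ((L² - 9) + 2*L) = 2 - ((-9 + L²) + 2*L) = 2 - (-9 + L² + 2*L) = 2 + (9 - L² - 2*L) = 11 - L² - 2*L)
1/(y(-992) + 468463) = 1/((11 - 1*(-992)² - 2*(-992)) + 468463) = 1/((11 - 1*984064 + 1984) + 468463) = 1/((11 - 984064 + 1984) + 468463) = 1/(-982069 + 468463) = 1/(-513606) = -1/513606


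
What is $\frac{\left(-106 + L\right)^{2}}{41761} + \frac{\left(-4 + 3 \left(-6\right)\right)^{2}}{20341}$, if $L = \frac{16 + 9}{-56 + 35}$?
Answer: $\frac{111981502225}{374612080941} \approx 0.29893$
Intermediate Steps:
$L = - \frac{25}{21}$ ($L = \frac{25}{-21} = 25 \left(- \frac{1}{21}\right) = - \frac{25}{21} \approx -1.1905$)
$\frac{\left(-106 + L\right)^{2}}{41761} + \frac{\left(-4 + 3 \left(-6\right)\right)^{2}}{20341} = \frac{\left(-106 - \frac{25}{21}\right)^{2}}{41761} + \frac{\left(-4 + 3 \left(-6\right)\right)^{2}}{20341} = \left(- \frac{2251}{21}\right)^{2} \cdot \frac{1}{41761} + \left(-4 - 18\right)^{2} \cdot \frac{1}{20341} = \frac{5067001}{441} \cdot \frac{1}{41761} + \left(-22\right)^{2} \cdot \frac{1}{20341} = \frac{5067001}{18416601} + 484 \cdot \frac{1}{20341} = \frac{5067001}{18416601} + \frac{484}{20341} = \frac{111981502225}{374612080941}$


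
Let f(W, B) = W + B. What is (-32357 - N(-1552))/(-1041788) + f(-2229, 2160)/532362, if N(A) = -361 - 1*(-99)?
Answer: 2835712503/92434723876 ≈ 0.030678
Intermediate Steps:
N(A) = -262 (N(A) = -361 + 99 = -262)
f(W, B) = B + W
(-32357 - N(-1552))/(-1041788) + f(-2229, 2160)/532362 = (-32357 - 1*(-262))/(-1041788) + (2160 - 2229)/532362 = (-32357 + 262)*(-1/1041788) - 69*1/532362 = -32095*(-1/1041788) - 23/177454 = 32095/1041788 - 23/177454 = 2835712503/92434723876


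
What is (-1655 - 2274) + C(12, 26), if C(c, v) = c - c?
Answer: -3929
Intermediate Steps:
C(c, v) = 0
(-1655 - 2274) + C(12, 26) = (-1655 - 2274) + 0 = -3929 + 0 = -3929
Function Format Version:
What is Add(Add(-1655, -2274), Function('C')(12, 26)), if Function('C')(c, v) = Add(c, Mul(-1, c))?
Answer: -3929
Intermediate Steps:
Function('C')(c, v) = 0
Add(Add(-1655, -2274), Function('C')(12, 26)) = Add(Add(-1655, -2274), 0) = Add(-3929, 0) = -3929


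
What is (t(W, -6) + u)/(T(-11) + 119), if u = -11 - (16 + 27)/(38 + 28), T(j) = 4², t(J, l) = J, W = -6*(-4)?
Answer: 163/1782 ≈ 0.091470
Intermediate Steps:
W = 24
T(j) = 16
u = -769/66 (u = -11 - 43/66 = -769/66 ≈ -11.652)
(t(W, -6) + u)/(T(-11) + 119) = (24 - 769/66)/(16 + 119) = (815/66)/135 = (1/135)*(815/66) = 163/1782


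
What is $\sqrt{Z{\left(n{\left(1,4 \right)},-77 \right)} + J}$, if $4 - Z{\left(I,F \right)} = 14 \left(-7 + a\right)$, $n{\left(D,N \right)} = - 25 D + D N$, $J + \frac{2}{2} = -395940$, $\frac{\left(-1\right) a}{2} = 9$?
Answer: $i \sqrt{395587} \approx 628.96 i$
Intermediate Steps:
$a = -18$ ($a = \left(-2\right) 9 = -18$)
$J = -395941$ ($J = -1 - 395940 = -395941$)
$Z{\left(I,F \right)} = 354$ ($Z{\left(I,F \right)} = 4 - 14 \left(-7 - 18\right) = 4 - 14 \left(-25\right) = 4 - -350 = 4 + 350 = 354$)
$\sqrt{Z{\left(n{\left(1,4 \right)},-77 \right)} + J} = \sqrt{354 - 395941} = \sqrt{-395587} = i \sqrt{395587}$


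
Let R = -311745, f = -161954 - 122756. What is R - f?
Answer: -27035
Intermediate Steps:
f = -284710
R - f = -311745 - 1*(-284710) = -311745 + 284710 = -27035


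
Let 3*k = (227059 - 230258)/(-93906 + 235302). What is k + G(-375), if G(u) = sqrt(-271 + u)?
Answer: -3199/424188 + I*sqrt(646) ≈ -0.0075415 + 25.417*I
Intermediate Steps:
k = -3199/424188 (k = ((227059 - 230258)/(-93906 + 235302))/3 = (-3199/141396)/3 = (-3199*1/141396)/3 = (1/3)*(-3199/141396) = -3199/424188 ≈ -0.0075415)
k + G(-375) = -3199/424188 + sqrt(-271 - 375) = -3199/424188 + sqrt(-646) = -3199/424188 + I*sqrt(646)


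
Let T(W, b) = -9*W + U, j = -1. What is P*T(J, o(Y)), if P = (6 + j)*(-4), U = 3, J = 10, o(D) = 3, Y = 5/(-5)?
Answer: 1740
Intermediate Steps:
Y = -1 (Y = 5*(-⅕) = -1)
P = -20 (P = (6 - 1)*(-4) = 5*(-4) = -20)
T(W, b) = 3 - 9*W (T(W, b) = -9*W + 3 = 3 - 9*W)
P*T(J, o(Y)) = -20*(3 - 9*10) = -20*(3 - 90) = -20*(-87) = 1740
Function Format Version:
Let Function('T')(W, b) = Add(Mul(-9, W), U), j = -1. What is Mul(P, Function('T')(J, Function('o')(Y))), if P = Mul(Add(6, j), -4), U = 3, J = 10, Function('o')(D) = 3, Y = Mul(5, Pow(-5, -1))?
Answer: 1740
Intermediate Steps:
Y = -1 (Y = Mul(5, Rational(-1, 5)) = -1)
P = -20 (P = Mul(Add(6, -1), -4) = Mul(5, -4) = -20)
Function('T')(W, b) = Add(3, Mul(-9, W)) (Function('T')(W, b) = Add(Mul(-9, W), 3) = Add(3, Mul(-9, W)))
Mul(P, Function('T')(J, Function('o')(Y))) = Mul(-20, Add(3, Mul(-9, 10))) = Mul(-20, Add(3, -90)) = Mul(-20, -87) = 1740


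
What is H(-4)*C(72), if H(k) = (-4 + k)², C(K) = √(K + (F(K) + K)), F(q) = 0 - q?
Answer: 384*√2 ≈ 543.06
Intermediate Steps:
F(q) = -q
C(K) = √K (C(K) = √(K + (-K + K)) = √(K + 0) = √K)
H(-4)*C(72) = (-4 - 4)²*√72 = (-8)²*(6*√2) = 64*(6*√2) = 384*√2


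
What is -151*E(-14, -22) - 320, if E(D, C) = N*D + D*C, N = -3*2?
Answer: -59512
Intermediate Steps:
N = -6
E(D, C) = -6*D + C*D (E(D, C) = -6*D + D*C = -6*D + C*D)
-151*E(-14, -22) - 320 = -(-2114)*(-6 - 22) - 320 = -(-2114)*(-28) - 320 = -151*392 - 320 = -59192 - 320 = -59512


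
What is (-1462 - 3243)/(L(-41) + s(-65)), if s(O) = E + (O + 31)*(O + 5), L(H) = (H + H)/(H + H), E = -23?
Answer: -4705/2018 ≈ -2.3315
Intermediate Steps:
L(H) = 1 (L(H) = (2*H)/((2*H)) = (2*H)*(1/(2*H)) = 1)
s(O) = -23 + (5 + O)*(31 + O) (s(O) = -23 + (O + 31)*(O + 5) = -23 + (31 + O)*(5 + O) = -23 + (5 + O)*(31 + O))
(-1462 - 3243)/(L(-41) + s(-65)) = (-1462 - 3243)/(1 + (132 + (-65)² + 36*(-65))) = -4705/(1 + (132 + 4225 - 2340)) = -4705/(1 + 2017) = -4705/2018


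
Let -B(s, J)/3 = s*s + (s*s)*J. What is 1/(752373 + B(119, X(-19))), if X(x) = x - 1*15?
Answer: 1/2154312 ≈ 4.6419e-7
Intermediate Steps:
X(x) = -15 + x (X(x) = x - 15 = -15 + x)
B(s, J) = -3*s² - 3*J*s² (B(s, J) = -3*(s*s + (s*s)*J) = -3*(s² + s²*J) = -3*(s² + J*s²) = -3*s² - 3*J*s²)
1/(752373 + B(119, X(-19))) = 1/(752373 + 3*119²*(-1 - (-15 - 19))) = 1/(752373 + 3*14161*(-1 - 1*(-34))) = 1/(752373 + 3*14161*(-1 + 34)) = 1/(752373 + 3*14161*33) = 1/(752373 + 1401939) = 1/2154312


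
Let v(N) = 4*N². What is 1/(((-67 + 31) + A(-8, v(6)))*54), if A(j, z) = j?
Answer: -1/2376 ≈ -0.00042088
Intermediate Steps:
1/(((-67 + 31) + A(-8, v(6)))*54) = 1/(((-67 + 31) - 8)*54) = 1/((-36 - 8)*54) = 1/(-44*54) = 1/(-2376) = -1/2376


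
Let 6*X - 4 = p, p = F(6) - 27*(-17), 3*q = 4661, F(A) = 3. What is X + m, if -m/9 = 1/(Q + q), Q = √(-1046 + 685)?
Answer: 5062286069/65184510 + 1539*I/21728170 ≈ 77.661 + 7.083e-5*I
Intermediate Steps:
q = 4661/3 (q = (⅓)*4661 = 4661/3 ≈ 1553.7)
Q = 19*I (Q = √(-361) = 19*I ≈ 19.0*I)
p = 462 (p = 3 - 27*(-17) = 3 + 459 = 462)
m = -81*(4661/3 - 19*I)/21728170 (m = -9/(19*I + 4661/3) = -9*9*(4661/3 - 19*I)/21728170 = -81*(4661/3 - 19*I)/21728170 ≈ -0.0057919 + 7.083e-5*I)
X = 233/3 (X = ⅔ + (⅙)*462 = ⅔ + 77 = 233/3 ≈ 77.667)
X + m = 233/3 + (-125847/21728170 + 1539*I/21728170) = 5062286069/65184510 + 1539*I/21728170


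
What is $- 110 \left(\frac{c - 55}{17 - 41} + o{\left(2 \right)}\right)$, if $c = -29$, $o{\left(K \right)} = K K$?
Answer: $-825$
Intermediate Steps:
$o{\left(K \right)} = K^{2}$
$- 110 \left(\frac{c - 55}{17 - 41} + o{\left(2 \right)}\right) = - 110 \left(\frac{-29 - 55}{17 - 41} + 2^{2}\right) = - 110 \left(- \frac{84}{-24} + 4\right) = - 110 \left(\left(-84\right) \left(- \frac{1}{24}\right) + 4\right) = - 110 \left(\frac{7}{2} + 4\right) = \left(-110\right) \frac{15}{2} = -825$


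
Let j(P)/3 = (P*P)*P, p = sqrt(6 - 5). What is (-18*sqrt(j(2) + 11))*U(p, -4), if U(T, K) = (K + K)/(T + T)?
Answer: 72*sqrt(35) ≈ 425.96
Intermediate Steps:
p = 1 (p = sqrt(1) = 1)
U(T, K) = K/T (U(T, K) = (2*K)/((2*T)) = (2*K)*(1/(2*T)) = K/T)
j(P) = 3*P**3 (j(P) = 3*((P*P)*P) = 3*(P**2*P) = 3*P**3)
(-18*sqrt(j(2) + 11))*U(p, -4) = (-18*sqrt(3*2**3 + 11))*(-4/1) = (-18*sqrt(3*8 + 11))*(-4*1) = -18*sqrt(24 + 11)*(-4) = -18*sqrt(35)*(-4) = 72*sqrt(35)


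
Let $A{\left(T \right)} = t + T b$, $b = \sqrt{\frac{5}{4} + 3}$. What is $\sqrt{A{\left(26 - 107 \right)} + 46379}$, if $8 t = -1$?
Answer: $\frac{\sqrt{742062 - 648 \sqrt{17}}}{4} \approx 214.97$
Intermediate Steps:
$t = - \frac{1}{8}$ ($t = \frac{1}{8} \left(-1\right) = - \frac{1}{8} \approx -0.125$)
$b = \frac{\sqrt{17}}{2}$ ($b = \sqrt{5 \cdot \frac{1}{4} + 3} = \sqrt{\frac{5}{4} + 3} = \sqrt{\frac{17}{4}} = \frac{\sqrt{17}}{2} \approx 2.0616$)
$A{\left(T \right)} = - \frac{1}{8} + \frac{T \sqrt{17}}{2}$ ($A{\left(T \right)} = - \frac{1}{8} + T \frac{\sqrt{17}}{2} = - \frac{1}{8} + \frac{T \sqrt{17}}{2}$)
$\sqrt{A{\left(26 - 107 \right)} + 46379} = \sqrt{\left(- \frac{1}{8} + \frac{\left(26 - 107\right) \sqrt{17}}{2}\right) + 46379} = \sqrt{\left(- \frac{1}{8} + \frac{1}{2} \left(-81\right) \sqrt{17}\right) + 46379} = \sqrt{\left(- \frac{1}{8} - \frac{81 \sqrt{17}}{2}\right) + 46379} = \sqrt{\frac{371031}{8} - \frac{81 \sqrt{17}}{2}}$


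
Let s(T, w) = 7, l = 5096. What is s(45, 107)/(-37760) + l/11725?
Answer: 5495511/12649600 ≈ 0.43444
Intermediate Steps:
s(45, 107)/(-37760) + l/11725 = 7/(-37760) + 5096/11725 = 7*(-1/37760) + 5096*(1/11725) = -7/37760 + 728/1675 = 5495511/12649600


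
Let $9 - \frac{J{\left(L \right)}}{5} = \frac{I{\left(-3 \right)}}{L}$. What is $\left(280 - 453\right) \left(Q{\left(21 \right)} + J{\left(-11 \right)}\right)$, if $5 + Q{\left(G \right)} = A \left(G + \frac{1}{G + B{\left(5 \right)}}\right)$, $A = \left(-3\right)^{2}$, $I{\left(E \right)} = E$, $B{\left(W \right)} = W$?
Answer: $- \frac{11280119}{286} \approx -39441.0$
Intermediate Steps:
$J{\left(L \right)} = 45 + \frac{15}{L}$ ($J{\left(L \right)} = 45 - 5 \left(- \frac{3}{L}\right) = 45 + \frac{15}{L}$)
$A = 9$
$Q{\left(G \right)} = -5 + 9 G + \frac{9}{5 + G}$ ($Q{\left(G \right)} = -5 + 9 \left(G + \frac{1}{G + 5}\right) = -5 + 9 \left(G + \frac{1}{5 + G}\right) = -5 + \left(9 G + \frac{9}{5 + G}\right) = -5 + 9 G + \frac{9}{5 + G}$)
$\left(280 - 453\right) \left(Q{\left(21 \right)} + J{\left(-11 \right)}\right) = \left(280 - 453\right) \left(\frac{-16 + 9 \cdot 21^{2} + 40 \cdot 21}{5 + 21} + \left(45 + \frac{15}{-11}\right)\right) = - 173 \left(\frac{-16 + 9 \cdot 441 + 840}{26} + \left(45 + 15 \left(- \frac{1}{11}\right)\right)\right) = - 173 \left(\frac{-16 + 3969 + 840}{26} + \left(45 - \frac{15}{11}\right)\right) = - 173 \left(\frac{1}{26} \cdot 4793 + \frac{480}{11}\right) = - 173 \left(\frac{4793}{26} + \frac{480}{11}\right) = \left(-173\right) \frac{65203}{286} = - \frac{11280119}{286}$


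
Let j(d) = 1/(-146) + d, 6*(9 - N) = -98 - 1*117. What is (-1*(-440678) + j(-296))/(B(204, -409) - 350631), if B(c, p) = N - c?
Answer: -192887313/153646093 ≈ -1.2554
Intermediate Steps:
N = 269/6 (N = 9 - (-98 - 1*117)/6 = 9 - (-98 - 117)/6 = 9 - ⅙*(-215) = 9 + 215/6 = 269/6 ≈ 44.833)
j(d) = -1/146 + d
B(c, p) = 269/6 - c
(-1*(-440678) + j(-296))/(B(204, -409) - 350631) = (-1*(-440678) + (-1/146 - 296))/((269/6 - 1*204) - 350631) = (440678 - 43217/146)/((269/6 - 204) - 350631) = 64295771/(146*(-955/6 - 350631)) = 64295771/(146*(-2104741/6)) = (64295771/146)*(-6/2104741) = -192887313/153646093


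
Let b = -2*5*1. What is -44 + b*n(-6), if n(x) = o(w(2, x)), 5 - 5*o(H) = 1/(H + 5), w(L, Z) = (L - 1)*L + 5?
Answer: -323/6 ≈ -53.833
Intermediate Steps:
w(L, Z) = 5 + L*(-1 + L) (w(L, Z) = (-1 + L)*L + 5 = L*(-1 + L) + 5 = 5 + L*(-1 + L))
o(H) = 1 - 1/(5*(5 + H)) (o(H) = 1 - 1/(5*(H + 5)) = 1 - 1/(5*(5 + H)))
n(x) = 59/60 (n(x) = (24/5 + (5 + 2² - 1*2))/(5 + (5 + 2² - 1*2)) = (24/5 + (5 + 4 - 2))/(5 + (5 + 4 - 2)) = (24/5 + 7)/(5 + 7) = (59/5)/12 = (1/12)*(59/5) = 59/60)
b = -10 (b = -10*1 = -10)
-44 + b*n(-6) = -44 - 10*59/60 = -44 - 59/6 = -323/6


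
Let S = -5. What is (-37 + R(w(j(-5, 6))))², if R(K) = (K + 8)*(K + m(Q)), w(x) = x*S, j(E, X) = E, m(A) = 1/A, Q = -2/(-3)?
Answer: 2805625/4 ≈ 7.0141e+5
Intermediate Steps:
Q = ⅔ (Q = -2*(-⅓) = ⅔ ≈ 0.66667)
m(A) = 1/A
w(x) = -5*x (w(x) = x*(-5) = -5*x)
R(K) = (8 + K)*(3/2 + K) (R(K) = (K + 8)*(K + 1/(⅔)) = (8 + K)*(K + 3/2) = (8 + K)*(3/2 + K))
(-37 + R(w(j(-5, 6))))² = (-37 + (12 + (-5*(-5))² + 19*(-5*(-5))/2))² = (-37 + (12 + 25² + (19/2)*25))² = (-37 + (12 + 625 + 475/2))² = (-37 + 1749/2)² = (1675/2)² = 2805625/4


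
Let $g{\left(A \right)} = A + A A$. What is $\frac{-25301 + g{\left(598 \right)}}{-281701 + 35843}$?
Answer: $- \frac{332901}{245858} \approx -1.354$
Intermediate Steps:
$g{\left(A \right)} = A + A^{2}$
$\frac{-25301 + g{\left(598 \right)}}{-281701 + 35843} = \frac{-25301 + 598 \left(1 + 598\right)}{-281701 + 35843} = \frac{-25301 + 598 \cdot 599}{-245858} = \left(-25301 + 358202\right) \left(- \frac{1}{245858}\right) = 332901 \left(- \frac{1}{245858}\right) = - \frac{332901}{245858}$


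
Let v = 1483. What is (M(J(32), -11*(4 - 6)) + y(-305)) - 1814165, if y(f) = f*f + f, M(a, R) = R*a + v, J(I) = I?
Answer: -1719258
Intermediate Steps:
M(a, R) = 1483 + R*a (M(a, R) = R*a + 1483 = 1483 + R*a)
y(f) = f + f**2 (y(f) = f**2 + f = f + f**2)
(M(J(32), -11*(4 - 6)) + y(-305)) - 1814165 = ((1483 - 11*(4 - 6)*32) - 305*(1 - 305)) - 1814165 = ((1483 - 11*(-2)*32) - 305*(-304)) - 1814165 = ((1483 + 22*32) + 92720) - 1814165 = ((1483 + 704) + 92720) - 1814165 = (2187 + 92720) - 1814165 = 94907 - 1814165 = -1719258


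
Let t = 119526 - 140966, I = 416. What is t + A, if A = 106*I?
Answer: 22656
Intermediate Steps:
t = -21440
A = 44096 (A = 106*416 = 44096)
t + A = -21440 + 44096 = 22656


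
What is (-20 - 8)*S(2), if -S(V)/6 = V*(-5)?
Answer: -1680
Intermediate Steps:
S(V) = 30*V (S(V) = -6*V*(-5) = -(-30)*V = 30*V)
(-20 - 8)*S(2) = (-20 - 8)*(30*2) = -28*60 = -1680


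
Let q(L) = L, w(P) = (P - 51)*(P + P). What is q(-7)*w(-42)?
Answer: -54684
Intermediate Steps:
w(P) = 2*P*(-51 + P) (w(P) = (-51 + P)*(2*P) = 2*P*(-51 + P))
q(-7)*w(-42) = -14*(-42)*(-51 - 42) = -14*(-42)*(-93) = -7*7812 = -54684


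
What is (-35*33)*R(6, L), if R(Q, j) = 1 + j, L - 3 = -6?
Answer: 2310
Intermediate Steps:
L = -3 (L = 3 - 6 = -3)
(-35*33)*R(6, L) = (-35*33)*(1 - 3) = -1155*(-2) = 2310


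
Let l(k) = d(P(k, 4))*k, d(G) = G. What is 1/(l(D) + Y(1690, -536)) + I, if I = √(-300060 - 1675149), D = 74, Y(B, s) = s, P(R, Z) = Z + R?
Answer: 1/5236 + I*√1975209 ≈ 0.00019099 + 1405.4*I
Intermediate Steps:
P(R, Z) = R + Z
l(k) = k*(4 + k) (l(k) = (k + 4)*k = (4 + k)*k = k*(4 + k))
I = I*√1975209 (I = √(-1975209) = I*√1975209 ≈ 1405.4*I)
1/(l(D) + Y(1690, -536)) + I = 1/(74*(4 + 74) - 536) + I*√1975209 = 1/(74*78 - 536) + I*√1975209 = 1/(5772 - 536) + I*√1975209 = 1/5236 + I*√1975209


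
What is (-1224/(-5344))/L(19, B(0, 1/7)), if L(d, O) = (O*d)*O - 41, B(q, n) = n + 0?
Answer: -7497/1329320 ≈ -0.0056397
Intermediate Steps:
B(q, n) = n
L(d, O) = -41 + d*O² (L(d, O) = d*O² - 41 = -41 + d*O²)
(-1224/(-5344))/L(19, B(0, 1/7)) = (-1224/(-5344))/(-41 + 19*(1/7)²) = (-1224*(-1/5344))/(-41 + 19*(⅐)²) = 153/(668*(-41 + 19*(1/49))) = 153/(668*(-41 + 19/49)) = 153/(668*(-1990/49)) = (153/668)*(-49/1990) = -7497/1329320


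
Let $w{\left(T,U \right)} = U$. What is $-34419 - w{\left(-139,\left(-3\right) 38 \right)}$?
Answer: $-34305$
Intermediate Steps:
$-34419 - w{\left(-139,\left(-3\right) 38 \right)} = -34419 - \left(-3\right) 38 = -34419 - -114 = -34419 + 114 = -34305$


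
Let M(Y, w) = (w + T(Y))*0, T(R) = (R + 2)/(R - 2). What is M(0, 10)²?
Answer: 0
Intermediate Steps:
T(R) = (2 + R)/(-2 + R)
M(Y, w) = 0 (M(Y, w) = (w + (2 + Y)/(-2 + Y))*0 = 0)
M(0, 10)² = 0² = 0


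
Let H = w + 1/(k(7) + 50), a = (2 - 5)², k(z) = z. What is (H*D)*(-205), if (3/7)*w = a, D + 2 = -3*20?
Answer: 15226580/57 ≈ 2.6713e+5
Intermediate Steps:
D = -62 (D = -2 - 3*20 = -2 - 60 = -62)
a = 9 (a = (-3)² = 9)
w = 21 (w = (7/3)*9 = 21)
H = 1198/57 (H = 21 + 1/(7 + 50) = 21 + 1/57 = 1198/57 ≈ 21.018)
(H*D)*(-205) = ((1198/57)*(-62))*(-205) = -74276/57*(-205) = 15226580/57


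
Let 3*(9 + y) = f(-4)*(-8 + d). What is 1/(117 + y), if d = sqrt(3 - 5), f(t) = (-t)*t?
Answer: 113/17068 + I*sqrt(2)/4267 ≈ 0.0066206 + 0.00033143*I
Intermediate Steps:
f(t) = -t**2
d = I*sqrt(2) (d = sqrt(-2) = I*sqrt(2) ≈ 1.4142*I)
y = 101/3 - 16*I*sqrt(2)/3 (y = -9 + ((-1*(-4)**2)*(-8 + I*sqrt(2)))/3 = -9 + ((-1*16)*(-8 + I*sqrt(2)))/3 = -9 + (-16*(-8 + I*sqrt(2)))/3 = -9 + (128 - 16*I*sqrt(2))/3 = -9 + (128/3 - 16*I*sqrt(2)/3) = 101/3 - 16*I*sqrt(2)/3 ≈ 33.667 - 7.5425*I)
1/(117 + y) = 1/(117 + (101/3 - 16*I*sqrt(2)/3)) = 1/(452/3 - 16*I*sqrt(2)/3)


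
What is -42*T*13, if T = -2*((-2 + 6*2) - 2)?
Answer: 8736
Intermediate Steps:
T = -16 (T = -2*((-2 + 12) - 2) = -2*(10 - 2) = -2*8 = -16)
-42*T*13 = -42*(-16)*13 = 672*13 = 8736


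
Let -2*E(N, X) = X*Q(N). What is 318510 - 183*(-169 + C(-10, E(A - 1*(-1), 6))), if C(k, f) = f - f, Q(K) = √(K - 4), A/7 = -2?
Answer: 349437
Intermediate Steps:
A = -14 (A = 7*(-2) = -14)
Q(K) = √(-4 + K)
E(N, X) = -X*√(-4 + N)/2
C(k, f) = 0
318510 - 183*(-169 + C(-10, E(A - 1*(-1), 6))) = 318510 - 183*(-169 + 0) = 318510 - 183*(-169) = 318510 + 30927 = 349437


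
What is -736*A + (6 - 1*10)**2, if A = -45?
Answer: 33136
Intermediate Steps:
-736*A + (6 - 1*10)**2 = -736*(-45) + (6 - 1*10)**2 = 33120 + (6 - 10)**2 = 33120 + (-4)**2 = 33120 + 16 = 33136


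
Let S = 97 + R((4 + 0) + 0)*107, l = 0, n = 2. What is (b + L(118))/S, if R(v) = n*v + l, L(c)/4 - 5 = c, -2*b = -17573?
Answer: 18557/1906 ≈ 9.7361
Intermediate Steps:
b = 17573/2 (b = -½*(-17573) = 17573/2 ≈ 8786.5)
L(c) = 20 + 4*c
R(v) = 2*v (R(v) = 2*v + 0 = 2*v)
S = 953 (S = 97 + (2*((4 + 0) + 0))*107 = 97 + (2*(4 + 0))*107 = 97 + (2*4)*107 = 97 + 8*107 = 97 + 856 = 953)
(b + L(118))/S = (17573/2 + (20 + 4*118))/953 = (17573/2 + (20 + 472))*(1/953) = (17573/2 + 492)*(1/953) = (18557/2)*(1/953) = 18557/1906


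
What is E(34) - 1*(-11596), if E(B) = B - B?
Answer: 11596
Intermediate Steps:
E(B) = 0
E(34) - 1*(-11596) = 0 - 1*(-11596) = 0 + 11596 = 11596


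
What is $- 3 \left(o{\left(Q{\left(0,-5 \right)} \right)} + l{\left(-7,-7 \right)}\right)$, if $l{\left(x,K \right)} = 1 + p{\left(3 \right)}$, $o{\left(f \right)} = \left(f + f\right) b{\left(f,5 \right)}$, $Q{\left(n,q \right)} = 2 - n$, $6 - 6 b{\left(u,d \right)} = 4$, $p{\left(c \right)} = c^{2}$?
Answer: $-34$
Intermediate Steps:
$b{\left(u,d \right)} = \frac{1}{3}$ ($b{\left(u,d \right)} = 1 - \frac{2}{3} = \frac{1}{3}$)
$o{\left(f \right)} = \frac{2 f}{3}$ ($o{\left(f \right)} = \left(f + f\right) \frac{1}{3} = 2 f \frac{1}{3} = \frac{2 f}{3}$)
$l{\left(x,K \right)} = 10$ ($l{\left(x,K \right)} = 1 + 3^{2} = 1 + 9 = 10$)
$- 3 \left(o{\left(Q{\left(0,-5 \right)} \right)} + l{\left(-7,-7 \right)}\right) = - 3 \left(\frac{2 \left(2 - 0\right)}{3} + 10\right) = - 3 \left(\frac{2 \left(2 + 0\right)}{3} + 10\right) = - 3 \left(\frac{2}{3} \cdot 2 + 10\right) = - 3 \left(\frac{4}{3} + 10\right) = \left(-3\right) \frac{34}{3} = -34$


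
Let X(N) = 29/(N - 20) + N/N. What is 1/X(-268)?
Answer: 288/259 ≈ 1.1120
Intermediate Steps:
X(N) = 1 + 29/(-20 + N) (X(N) = 29/(-20 + N) + 1 = 1 + 29/(-20 + N))
1/X(-268) = 1/((9 - 268)/(-20 - 268)) = 1/(-259/(-288)) = 1/(-1/288*(-259)) = 1/(259/288) = 288/259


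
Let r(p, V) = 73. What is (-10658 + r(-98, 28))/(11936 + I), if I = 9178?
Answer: -10585/21114 ≈ -0.50133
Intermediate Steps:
(-10658 + r(-98, 28))/(11936 + I) = (-10658 + 73)/(11936 + 9178) = -10585/21114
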